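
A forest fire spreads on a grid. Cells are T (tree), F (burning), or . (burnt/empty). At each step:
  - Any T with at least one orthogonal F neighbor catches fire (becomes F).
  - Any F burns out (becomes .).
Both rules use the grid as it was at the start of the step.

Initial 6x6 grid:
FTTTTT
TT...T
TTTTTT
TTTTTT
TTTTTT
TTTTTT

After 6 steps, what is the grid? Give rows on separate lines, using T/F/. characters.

Step 1: 2 trees catch fire, 1 burn out
  .FTTTT
  FT...T
  TTTTTT
  TTTTTT
  TTTTTT
  TTTTTT
Step 2: 3 trees catch fire, 2 burn out
  ..FTTT
  .F...T
  FTTTTT
  TTTTTT
  TTTTTT
  TTTTTT
Step 3: 3 trees catch fire, 3 burn out
  ...FTT
  .....T
  .FTTTT
  FTTTTT
  TTTTTT
  TTTTTT
Step 4: 4 trees catch fire, 3 burn out
  ....FT
  .....T
  ..FTTT
  .FTTTT
  FTTTTT
  TTTTTT
Step 5: 5 trees catch fire, 4 burn out
  .....F
  .....T
  ...FTT
  ..FTTT
  .FTTTT
  FTTTTT
Step 6: 5 trees catch fire, 5 burn out
  ......
  .....F
  ....FT
  ...FTT
  ..FTTT
  .FTTTT

......
.....F
....FT
...FTT
..FTTT
.FTTTT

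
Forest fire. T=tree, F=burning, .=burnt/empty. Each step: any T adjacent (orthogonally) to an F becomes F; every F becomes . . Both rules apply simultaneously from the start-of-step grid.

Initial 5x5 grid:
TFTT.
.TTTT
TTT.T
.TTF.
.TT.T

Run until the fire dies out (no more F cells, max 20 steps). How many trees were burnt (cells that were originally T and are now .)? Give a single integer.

Step 1: +4 fires, +2 burnt (F count now 4)
Step 2: +6 fires, +4 burnt (F count now 6)
Step 3: +3 fires, +6 burnt (F count now 3)
Step 4: +1 fires, +3 burnt (F count now 1)
Step 5: +1 fires, +1 burnt (F count now 1)
Step 6: +0 fires, +1 burnt (F count now 0)
Fire out after step 6
Initially T: 16, now '.': 24
Total burnt (originally-T cells now '.'): 15

Answer: 15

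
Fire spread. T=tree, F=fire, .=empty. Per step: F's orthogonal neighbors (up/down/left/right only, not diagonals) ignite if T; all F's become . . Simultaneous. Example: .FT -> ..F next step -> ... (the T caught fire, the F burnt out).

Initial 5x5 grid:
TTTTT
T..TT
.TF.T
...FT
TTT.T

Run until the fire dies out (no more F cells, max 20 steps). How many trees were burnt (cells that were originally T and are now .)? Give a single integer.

Step 1: +2 fires, +2 burnt (F count now 2)
Step 2: +2 fires, +2 burnt (F count now 2)
Step 3: +1 fires, +2 burnt (F count now 1)
Step 4: +2 fires, +1 burnt (F count now 2)
Step 5: +1 fires, +2 burnt (F count now 1)
Step 6: +1 fires, +1 burnt (F count now 1)
Step 7: +1 fires, +1 burnt (F count now 1)
Step 8: +1 fires, +1 burnt (F count now 1)
Step 9: +1 fires, +1 burnt (F count now 1)
Step 10: +0 fires, +1 burnt (F count now 0)
Fire out after step 10
Initially T: 15, now '.': 22
Total burnt (originally-T cells now '.'): 12

Answer: 12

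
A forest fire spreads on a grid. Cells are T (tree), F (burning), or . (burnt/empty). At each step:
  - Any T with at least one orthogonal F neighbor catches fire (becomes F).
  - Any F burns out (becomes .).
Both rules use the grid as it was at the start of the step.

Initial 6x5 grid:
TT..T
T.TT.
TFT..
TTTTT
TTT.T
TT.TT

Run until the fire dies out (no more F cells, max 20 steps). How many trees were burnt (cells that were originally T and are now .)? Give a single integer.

Step 1: +3 fires, +1 burnt (F count now 3)
Step 2: +5 fires, +3 burnt (F count now 5)
Step 3: +6 fires, +5 burnt (F count now 6)
Step 4: +3 fires, +6 burnt (F count now 3)
Step 5: +1 fires, +3 burnt (F count now 1)
Step 6: +1 fires, +1 burnt (F count now 1)
Step 7: +1 fires, +1 burnt (F count now 1)
Step 8: +0 fires, +1 burnt (F count now 0)
Fire out after step 8
Initially T: 21, now '.': 29
Total burnt (originally-T cells now '.'): 20

Answer: 20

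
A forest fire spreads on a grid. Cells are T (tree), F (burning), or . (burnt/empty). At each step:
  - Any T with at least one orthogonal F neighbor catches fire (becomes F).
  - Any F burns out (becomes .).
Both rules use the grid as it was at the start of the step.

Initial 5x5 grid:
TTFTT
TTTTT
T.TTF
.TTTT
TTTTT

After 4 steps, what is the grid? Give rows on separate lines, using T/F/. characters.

Step 1: 6 trees catch fire, 2 burn out
  TF.FT
  TTFTF
  T.TF.
  .TTTF
  TTTTT
Step 2: 7 trees catch fire, 6 burn out
  F...F
  TF.F.
  T.F..
  .TTF.
  TTTTF
Step 3: 3 trees catch fire, 7 burn out
  .....
  F....
  T....
  .TF..
  TTTF.
Step 4: 3 trees catch fire, 3 burn out
  .....
  .....
  F....
  .F...
  TTF..

.....
.....
F....
.F...
TTF..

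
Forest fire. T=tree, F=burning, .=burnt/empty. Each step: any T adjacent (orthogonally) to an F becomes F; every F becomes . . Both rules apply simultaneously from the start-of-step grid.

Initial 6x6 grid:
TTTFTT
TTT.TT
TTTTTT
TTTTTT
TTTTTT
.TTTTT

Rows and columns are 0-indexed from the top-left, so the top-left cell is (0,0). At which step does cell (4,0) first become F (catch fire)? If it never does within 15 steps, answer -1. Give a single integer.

Step 1: cell (4,0)='T' (+2 fires, +1 burnt)
Step 2: cell (4,0)='T' (+4 fires, +2 burnt)
Step 3: cell (4,0)='T' (+5 fires, +4 burnt)
Step 4: cell (4,0)='T' (+6 fires, +5 burnt)
Step 5: cell (4,0)='T' (+6 fires, +6 burnt)
Step 6: cell (4,0)='T' (+6 fires, +6 burnt)
Step 7: cell (4,0)='F' (+4 fires, +6 burnt)
  -> target ignites at step 7
Step 8: cell (4,0)='.' (+0 fires, +4 burnt)
  fire out at step 8

7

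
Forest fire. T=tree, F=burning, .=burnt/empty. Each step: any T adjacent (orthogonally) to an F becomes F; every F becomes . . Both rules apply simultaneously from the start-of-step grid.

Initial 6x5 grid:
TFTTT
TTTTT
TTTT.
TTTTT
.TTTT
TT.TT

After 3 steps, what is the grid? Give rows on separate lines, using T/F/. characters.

Step 1: 3 trees catch fire, 1 burn out
  F.FTT
  TFTTT
  TTTT.
  TTTTT
  .TTTT
  TT.TT
Step 2: 4 trees catch fire, 3 burn out
  ...FT
  F.FTT
  TFTT.
  TTTTT
  .TTTT
  TT.TT
Step 3: 5 trees catch fire, 4 burn out
  ....F
  ...FT
  F.FT.
  TFTTT
  .TTTT
  TT.TT

....F
...FT
F.FT.
TFTTT
.TTTT
TT.TT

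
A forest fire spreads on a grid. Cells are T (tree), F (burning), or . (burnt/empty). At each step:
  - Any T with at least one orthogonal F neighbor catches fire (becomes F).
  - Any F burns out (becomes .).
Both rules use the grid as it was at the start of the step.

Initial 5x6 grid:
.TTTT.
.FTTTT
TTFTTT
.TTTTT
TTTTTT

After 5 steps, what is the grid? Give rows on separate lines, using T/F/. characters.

Step 1: 5 trees catch fire, 2 burn out
  .FTTT.
  ..FTTT
  TF.FTT
  .TFTTT
  TTTTTT
Step 2: 7 trees catch fire, 5 burn out
  ..FTT.
  ...FTT
  F...FT
  .F.FTT
  TTFTTT
Step 3: 6 trees catch fire, 7 burn out
  ...FT.
  ....FT
  .....F
  ....FT
  TF.FTT
Step 4: 5 trees catch fire, 6 burn out
  ....F.
  .....F
  ......
  .....F
  F...FT
Step 5: 1 trees catch fire, 5 burn out
  ......
  ......
  ......
  ......
  .....F

......
......
......
......
.....F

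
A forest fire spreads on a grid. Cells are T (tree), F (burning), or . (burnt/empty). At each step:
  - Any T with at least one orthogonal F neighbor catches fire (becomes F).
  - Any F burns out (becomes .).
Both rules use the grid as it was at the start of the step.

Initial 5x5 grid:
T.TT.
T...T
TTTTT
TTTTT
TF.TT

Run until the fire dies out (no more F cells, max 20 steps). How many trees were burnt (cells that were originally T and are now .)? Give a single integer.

Answer: 16

Derivation:
Step 1: +2 fires, +1 burnt (F count now 2)
Step 2: +3 fires, +2 burnt (F count now 3)
Step 3: +3 fires, +3 burnt (F count now 3)
Step 4: +4 fires, +3 burnt (F count now 4)
Step 5: +3 fires, +4 burnt (F count now 3)
Step 6: +1 fires, +3 burnt (F count now 1)
Step 7: +0 fires, +1 burnt (F count now 0)
Fire out after step 7
Initially T: 18, now '.': 23
Total burnt (originally-T cells now '.'): 16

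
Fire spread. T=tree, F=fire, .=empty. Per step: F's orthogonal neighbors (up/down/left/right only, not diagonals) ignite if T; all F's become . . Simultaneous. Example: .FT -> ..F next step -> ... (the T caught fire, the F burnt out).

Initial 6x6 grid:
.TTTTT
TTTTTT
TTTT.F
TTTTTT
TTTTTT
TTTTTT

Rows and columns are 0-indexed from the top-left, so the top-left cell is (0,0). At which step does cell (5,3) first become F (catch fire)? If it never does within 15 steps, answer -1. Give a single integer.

Step 1: cell (5,3)='T' (+2 fires, +1 burnt)
Step 2: cell (5,3)='T' (+4 fires, +2 burnt)
Step 3: cell (5,3)='T' (+5 fires, +4 burnt)
Step 4: cell (5,3)='T' (+6 fires, +5 burnt)
Step 5: cell (5,3)='F' (+6 fires, +6 burnt)
  -> target ignites at step 5
Step 6: cell (5,3)='.' (+6 fires, +6 burnt)
Step 7: cell (5,3)='.' (+3 fires, +6 burnt)
Step 8: cell (5,3)='.' (+1 fires, +3 burnt)
Step 9: cell (5,3)='.' (+0 fires, +1 burnt)
  fire out at step 9

5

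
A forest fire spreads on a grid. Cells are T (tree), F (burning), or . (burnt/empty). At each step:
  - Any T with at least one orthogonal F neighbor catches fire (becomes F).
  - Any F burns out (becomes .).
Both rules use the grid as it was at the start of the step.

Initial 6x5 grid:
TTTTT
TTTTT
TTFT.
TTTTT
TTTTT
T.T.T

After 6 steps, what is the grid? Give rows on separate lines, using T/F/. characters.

Step 1: 4 trees catch fire, 1 burn out
  TTTTT
  TTFTT
  TF.F.
  TTFTT
  TTTTT
  T.T.T
Step 2: 7 trees catch fire, 4 burn out
  TTFTT
  TF.FT
  F....
  TF.FT
  TTFTT
  T.T.T
Step 3: 9 trees catch fire, 7 burn out
  TF.FT
  F...F
  .....
  F...F
  TF.FT
  T.F.T
Step 4: 4 trees catch fire, 9 burn out
  F...F
  .....
  .....
  .....
  F...F
  T...T
Step 5: 2 trees catch fire, 4 burn out
  .....
  .....
  .....
  .....
  .....
  F...F
Step 6: 0 trees catch fire, 2 burn out
  .....
  .....
  .....
  .....
  .....
  .....

.....
.....
.....
.....
.....
.....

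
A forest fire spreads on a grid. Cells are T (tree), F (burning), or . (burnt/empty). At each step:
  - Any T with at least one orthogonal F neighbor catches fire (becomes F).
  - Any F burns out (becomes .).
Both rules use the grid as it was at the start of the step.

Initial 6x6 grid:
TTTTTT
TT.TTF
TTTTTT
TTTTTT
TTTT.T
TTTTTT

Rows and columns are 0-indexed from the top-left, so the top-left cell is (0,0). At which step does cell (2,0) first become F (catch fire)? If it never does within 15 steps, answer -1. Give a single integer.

Step 1: cell (2,0)='T' (+3 fires, +1 burnt)
Step 2: cell (2,0)='T' (+4 fires, +3 burnt)
Step 3: cell (2,0)='T' (+4 fires, +4 burnt)
Step 4: cell (2,0)='T' (+4 fires, +4 burnt)
Step 5: cell (2,0)='T' (+5 fires, +4 burnt)
Step 6: cell (2,0)='F' (+6 fires, +5 burnt)
  -> target ignites at step 6
Step 7: cell (2,0)='.' (+4 fires, +6 burnt)
Step 8: cell (2,0)='.' (+2 fires, +4 burnt)
Step 9: cell (2,0)='.' (+1 fires, +2 burnt)
Step 10: cell (2,0)='.' (+0 fires, +1 burnt)
  fire out at step 10

6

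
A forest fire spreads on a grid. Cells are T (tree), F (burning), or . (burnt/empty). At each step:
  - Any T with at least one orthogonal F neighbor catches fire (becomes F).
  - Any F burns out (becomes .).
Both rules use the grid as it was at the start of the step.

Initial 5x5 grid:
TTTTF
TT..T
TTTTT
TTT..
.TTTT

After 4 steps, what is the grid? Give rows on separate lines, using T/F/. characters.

Step 1: 2 trees catch fire, 1 burn out
  TTTF.
  TT..F
  TTTTT
  TTT..
  .TTTT
Step 2: 2 trees catch fire, 2 burn out
  TTF..
  TT...
  TTTTF
  TTT..
  .TTTT
Step 3: 2 trees catch fire, 2 burn out
  TF...
  TT...
  TTTF.
  TTT..
  .TTTT
Step 4: 3 trees catch fire, 2 burn out
  F....
  TF...
  TTF..
  TTT..
  .TTTT

F....
TF...
TTF..
TTT..
.TTTT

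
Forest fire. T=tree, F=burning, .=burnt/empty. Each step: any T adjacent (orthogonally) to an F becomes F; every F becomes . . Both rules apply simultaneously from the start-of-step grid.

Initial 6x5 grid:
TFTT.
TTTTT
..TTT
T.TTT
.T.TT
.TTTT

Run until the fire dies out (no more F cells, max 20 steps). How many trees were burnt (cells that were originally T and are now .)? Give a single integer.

Step 1: +3 fires, +1 burnt (F count now 3)
Step 2: +3 fires, +3 burnt (F count now 3)
Step 3: +2 fires, +3 burnt (F count now 2)
Step 4: +3 fires, +2 burnt (F count now 3)
Step 5: +2 fires, +3 burnt (F count now 2)
Step 6: +2 fires, +2 burnt (F count now 2)
Step 7: +2 fires, +2 burnt (F count now 2)
Step 8: +2 fires, +2 burnt (F count now 2)
Step 9: +1 fires, +2 burnt (F count now 1)
Step 10: +1 fires, +1 burnt (F count now 1)
Step 11: +0 fires, +1 burnt (F count now 0)
Fire out after step 11
Initially T: 22, now '.': 29
Total burnt (originally-T cells now '.'): 21

Answer: 21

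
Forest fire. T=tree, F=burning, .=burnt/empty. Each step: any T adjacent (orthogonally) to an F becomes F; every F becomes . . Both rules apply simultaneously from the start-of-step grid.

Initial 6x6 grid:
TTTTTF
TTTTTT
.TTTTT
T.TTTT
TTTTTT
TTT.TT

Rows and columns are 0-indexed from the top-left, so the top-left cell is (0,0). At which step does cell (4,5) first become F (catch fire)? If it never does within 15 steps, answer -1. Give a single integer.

Step 1: cell (4,5)='T' (+2 fires, +1 burnt)
Step 2: cell (4,5)='T' (+3 fires, +2 burnt)
Step 3: cell (4,5)='T' (+4 fires, +3 burnt)
Step 4: cell (4,5)='F' (+5 fires, +4 burnt)
  -> target ignites at step 4
Step 5: cell (4,5)='.' (+6 fires, +5 burnt)
Step 6: cell (4,5)='.' (+5 fires, +6 burnt)
Step 7: cell (4,5)='.' (+1 fires, +5 burnt)
Step 8: cell (4,5)='.' (+2 fires, +1 burnt)
Step 9: cell (4,5)='.' (+2 fires, +2 burnt)
Step 10: cell (4,5)='.' (+2 fires, +2 burnt)
Step 11: cell (4,5)='.' (+0 fires, +2 burnt)
  fire out at step 11

4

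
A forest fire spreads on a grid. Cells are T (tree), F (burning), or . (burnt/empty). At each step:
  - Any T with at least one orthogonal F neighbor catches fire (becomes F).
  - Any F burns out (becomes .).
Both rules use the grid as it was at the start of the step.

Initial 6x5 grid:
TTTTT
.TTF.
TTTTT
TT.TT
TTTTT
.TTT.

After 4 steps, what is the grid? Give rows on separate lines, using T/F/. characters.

Step 1: 3 trees catch fire, 1 burn out
  TTTFT
  .TF..
  TTTFT
  TT.TT
  TTTTT
  .TTT.
Step 2: 6 trees catch fire, 3 burn out
  TTF.F
  .F...
  TTF.F
  TT.FT
  TTTTT
  .TTT.
Step 3: 4 trees catch fire, 6 burn out
  TF...
  .....
  TF...
  TT..F
  TTTFT
  .TTT.
Step 4: 6 trees catch fire, 4 burn out
  F....
  .....
  F....
  TF...
  TTF.F
  .TTF.

F....
.....
F....
TF...
TTF.F
.TTF.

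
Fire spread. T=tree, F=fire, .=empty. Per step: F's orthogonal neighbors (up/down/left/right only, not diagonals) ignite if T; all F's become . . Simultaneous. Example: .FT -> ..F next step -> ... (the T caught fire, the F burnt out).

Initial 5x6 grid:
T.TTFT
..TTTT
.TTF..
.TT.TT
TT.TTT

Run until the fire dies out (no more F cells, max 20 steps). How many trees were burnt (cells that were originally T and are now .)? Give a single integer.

Step 1: +5 fires, +2 burnt (F count now 5)
Step 2: +5 fires, +5 burnt (F count now 5)
Step 3: +1 fires, +5 burnt (F count now 1)
Step 4: +1 fires, +1 burnt (F count now 1)
Step 5: +1 fires, +1 burnt (F count now 1)
Step 6: +0 fires, +1 burnt (F count now 0)
Fire out after step 6
Initially T: 19, now '.': 24
Total burnt (originally-T cells now '.'): 13

Answer: 13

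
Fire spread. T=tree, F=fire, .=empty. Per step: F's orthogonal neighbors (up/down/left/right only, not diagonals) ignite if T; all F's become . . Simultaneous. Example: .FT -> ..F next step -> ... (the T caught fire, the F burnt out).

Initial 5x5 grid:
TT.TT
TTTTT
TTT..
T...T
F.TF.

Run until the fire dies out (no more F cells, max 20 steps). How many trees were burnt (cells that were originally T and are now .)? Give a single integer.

Step 1: +2 fires, +2 burnt (F count now 2)
Step 2: +1 fires, +2 burnt (F count now 1)
Step 3: +2 fires, +1 burnt (F count now 2)
Step 4: +3 fires, +2 burnt (F count now 3)
Step 5: +2 fires, +3 burnt (F count now 2)
Step 6: +1 fires, +2 burnt (F count now 1)
Step 7: +2 fires, +1 burnt (F count now 2)
Step 8: +1 fires, +2 burnt (F count now 1)
Step 9: +0 fires, +1 burnt (F count now 0)
Fire out after step 9
Initially T: 15, now '.': 24
Total burnt (originally-T cells now '.'): 14

Answer: 14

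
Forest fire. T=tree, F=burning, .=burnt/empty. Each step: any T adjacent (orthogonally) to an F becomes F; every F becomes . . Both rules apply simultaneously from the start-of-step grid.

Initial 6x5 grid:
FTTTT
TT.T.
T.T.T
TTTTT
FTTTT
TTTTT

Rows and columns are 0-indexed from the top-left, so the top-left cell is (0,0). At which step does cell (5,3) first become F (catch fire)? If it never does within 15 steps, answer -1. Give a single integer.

Step 1: cell (5,3)='T' (+5 fires, +2 burnt)
Step 2: cell (5,3)='T' (+6 fires, +5 burnt)
Step 3: cell (5,3)='T' (+4 fires, +6 burnt)
Step 4: cell (5,3)='F' (+6 fires, +4 burnt)
  -> target ignites at step 4
Step 5: cell (5,3)='.' (+2 fires, +6 burnt)
Step 6: cell (5,3)='.' (+1 fires, +2 burnt)
Step 7: cell (5,3)='.' (+0 fires, +1 burnt)
  fire out at step 7

4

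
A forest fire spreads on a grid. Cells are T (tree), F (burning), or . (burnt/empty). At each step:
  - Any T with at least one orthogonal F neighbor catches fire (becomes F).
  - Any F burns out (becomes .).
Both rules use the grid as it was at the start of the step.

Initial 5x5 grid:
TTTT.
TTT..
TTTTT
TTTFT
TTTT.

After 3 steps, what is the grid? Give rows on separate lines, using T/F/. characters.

Step 1: 4 trees catch fire, 1 burn out
  TTTT.
  TTT..
  TTTFT
  TTF.F
  TTTF.
Step 2: 4 trees catch fire, 4 burn out
  TTTT.
  TTT..
  TTF.F
  TF...
  TTF..
Step 3: 4 trees catch fire, 4 burn out
  TTTT.
  TTF..
  TF...
  F....
  TF...

TTTT.
TTF..
TF...
F....
TF...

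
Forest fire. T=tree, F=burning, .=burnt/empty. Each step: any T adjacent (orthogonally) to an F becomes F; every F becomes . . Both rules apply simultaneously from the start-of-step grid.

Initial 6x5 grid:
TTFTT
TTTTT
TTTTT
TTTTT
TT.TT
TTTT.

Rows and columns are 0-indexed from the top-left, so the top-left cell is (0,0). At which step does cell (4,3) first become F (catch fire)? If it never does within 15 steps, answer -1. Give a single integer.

Step 1: cell (4,3)='T' (+3 fires, +1 burnt)
Step 2: cell (4,3)='T' (+5 fires, +3 burnt)
Step 3: cell (4,3)='T' (+5 fires, +5 burnt)
Step 4: cell (4,3)='T' (+4 fires, +5 burnt)
Step 5: cell (4,3)='F' (+4 fires, +4 burnt)
  -> target ignites at step 5
Step 6: cell (4,3)='.' (+4 fires, +4 burnt)
Step 7: cell (4,3)='.' (+2 fires, +4 burnt)
Step 8: cell (4,3)='.' (+0 fires, +2 burnt)
  fire out at step 8

5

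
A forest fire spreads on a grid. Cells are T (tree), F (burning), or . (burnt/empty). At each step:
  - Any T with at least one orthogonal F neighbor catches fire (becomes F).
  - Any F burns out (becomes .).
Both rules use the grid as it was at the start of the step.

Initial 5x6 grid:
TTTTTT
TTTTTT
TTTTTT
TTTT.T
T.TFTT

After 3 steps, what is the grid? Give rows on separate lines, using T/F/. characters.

Step 1: 3 trees catch fire, 1 burn out
  TTTTTT
  TTTTTT
  TTTTTT
  TTTF.T
  T.F.FT
Step 2: 3 trees catch fire, 3 burn out
  TTTTTT
  TTTTTT
  TTTFTT
  TTF..T
  T....F
Step 3: 5 trees catch fire, 3 burn out
  TTTTTT
  TTTFTT
  TTF.FT
  TF...F
  T.....

TTTTTT
TTTFTT
TTF.FT
TF...F
T.....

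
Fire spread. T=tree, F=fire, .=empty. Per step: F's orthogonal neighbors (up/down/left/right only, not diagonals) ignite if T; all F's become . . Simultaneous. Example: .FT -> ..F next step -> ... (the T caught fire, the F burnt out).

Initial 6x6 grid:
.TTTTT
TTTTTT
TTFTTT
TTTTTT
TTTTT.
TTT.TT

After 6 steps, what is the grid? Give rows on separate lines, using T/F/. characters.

Step 1: 4 trees catch fire, 1 burn out
  .TTTTT
  TTFTTT
  TF.FTT
  TTFTTT
  TTTTT.
  TTT.TT
Step 2: 8 trees catch fire, 4 burn out
  .TFTTT
  TF.FTT
  F...FT
  TF.FTT
  TTFTT.
  TTT.TT
Step 3: 10 trees catch fire, 8 burn out
  .F.FTT
  F...FT
  .....F
  F...FT
  TF.FT.
  TTF.TT
Step 4: 6 trees catch fire, 10 burn out
  ....FT
  .....F
  ......
  .....F
  F...F.
  TF..TT
Step 5: 3 trees catch fire, 6 burn out
  .....F
  ......
  ......
  ......
  ......
  F...FT
Step 6: 1 trees catch fire, 3 burn out
  ......
  ......
  ......
  ......
  ......
  .....F

......
......
......
......
......
.....F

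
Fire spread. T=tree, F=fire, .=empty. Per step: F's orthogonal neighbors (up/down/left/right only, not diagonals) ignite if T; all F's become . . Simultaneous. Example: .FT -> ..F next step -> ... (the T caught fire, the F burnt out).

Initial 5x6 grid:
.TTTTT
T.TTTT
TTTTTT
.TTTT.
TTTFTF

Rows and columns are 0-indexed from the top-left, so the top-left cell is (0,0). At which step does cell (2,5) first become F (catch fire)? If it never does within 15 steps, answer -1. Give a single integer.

Step 1: cell (2,5)='T' (+3 fires, +2 burnt)
Step 2: cell (2,5)='T' (+4 fires, +3 burnt)
Step 3: cell (2,5)='T' (+5 fires, +4 burnt)
Step 4: cell (2,5)='F' (+5 fires, +5 burnt)
  -> target ignites at step 4
Step 5: cell (2,5)='.' (+4 fires, +5 burnt)
Step 6: cell (2,5)='.' (+3 fires, +4 burnt)
Step 7: cell (2,5)='.' (+0 fires, +3 burnt)
  fire out at step 7

4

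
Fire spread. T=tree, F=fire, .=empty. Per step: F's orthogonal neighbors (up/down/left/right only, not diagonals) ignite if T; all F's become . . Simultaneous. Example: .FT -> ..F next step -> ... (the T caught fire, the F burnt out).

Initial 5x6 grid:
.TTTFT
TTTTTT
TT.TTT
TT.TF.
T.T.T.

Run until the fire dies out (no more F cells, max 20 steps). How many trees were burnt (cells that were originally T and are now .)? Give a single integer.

Answer: 20

Derivation:
Step 1: +6 fires, +2 burnt (F count now 6)
Step 2: +5 fires, +6 burnt (F count now 5)
Step 3: +2 fires, +5 burnt (F count now 2)
Step 4: +1 fires, +2 burnt (F count now 1)
Step 5: +2 fires, +1 burnt (F count now 2)
Step 6: +2 fires, +2 burnt (F count now 2)
Step 7: +1 fires, +2 burnt (F count now 1)
Step 8: +1 fires, +1 burnt (F count now 1)
Step 9: +0 fires, +1 burnt (F count now 0)
Fire out after step 9
Initially T: 21, now '.': 29
Total burnt (originally-T cells now '.'): 20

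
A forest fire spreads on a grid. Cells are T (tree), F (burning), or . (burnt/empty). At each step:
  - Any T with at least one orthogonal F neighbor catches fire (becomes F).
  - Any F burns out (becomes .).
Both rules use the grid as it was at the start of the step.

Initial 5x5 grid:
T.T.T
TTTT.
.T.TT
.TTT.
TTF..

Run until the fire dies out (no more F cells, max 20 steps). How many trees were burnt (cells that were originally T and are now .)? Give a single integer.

Answer: 14

Derivation:
Step 1: +2 fires, +1 burnt (F count now 2)
Step 2: +3 fires, +2 burnt (F count now 3)
Step 3: +2 fires, +3 burnt (F count now 2)
Step 4: +3 fires, +2 burnt (F count now 3)
Step 5: +2 fires, +3 burnt (F count now 2)
Step 6: +2 fires, +2 burnt (F count now 2)
Step 7: +0 fires, +2 burnt (F count now 0)
Fire out after step 7
Initially T: 15, now '.': 24
Total burnt (originally-T cells now '.'): 14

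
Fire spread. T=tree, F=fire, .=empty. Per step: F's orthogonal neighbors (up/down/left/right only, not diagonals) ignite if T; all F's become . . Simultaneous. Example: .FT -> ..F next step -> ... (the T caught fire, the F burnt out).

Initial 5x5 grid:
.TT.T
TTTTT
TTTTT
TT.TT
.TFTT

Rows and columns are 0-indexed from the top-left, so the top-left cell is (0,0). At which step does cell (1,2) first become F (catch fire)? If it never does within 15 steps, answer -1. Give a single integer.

Step 1: cell (1,2)='T' (+2 fires, +1 burnt)
Step 2: cell (1,2)='T' (+3 fires, +2 burnt)
Step 3: cell (1,2)='T' (+4 fires, +3 burnt)
Step 4: cell (1,2)='T' (+5 fires, +4 burnt)
Step 5: cell (1,2)='F' (+4 fires, +5 burnt)
  -> target ignites at step 5
Step 6: cell (1,2)='.' (+2 fires, +4 burnt)
Step 7: cell (1,2)='.' (+0 fires, +2 burnt)
  fire out at step 7

5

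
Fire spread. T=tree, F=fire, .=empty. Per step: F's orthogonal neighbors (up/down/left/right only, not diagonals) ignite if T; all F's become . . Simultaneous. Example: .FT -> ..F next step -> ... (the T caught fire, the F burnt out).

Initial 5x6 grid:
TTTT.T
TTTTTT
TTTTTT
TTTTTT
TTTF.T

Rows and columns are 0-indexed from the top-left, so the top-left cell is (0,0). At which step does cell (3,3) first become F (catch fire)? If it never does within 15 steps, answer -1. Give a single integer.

Step 1: cell (3,3)='F' (+2 fires, +1 burnt)
  -> target ignites at step 1
Step 2: cell (3,3)='.' (+4 fires, +2 burnt)
Step 3: cell (3,3)='.' (+6 fires, +4 burnt)
Step 4: cell (3,3)='.' (+7 fires, +6 burnt)
Step 5: cell (3,3)='.' (+4 fires, +7 burnt)
Step 6: cell (3,3)='.' (+3 fires, +4 burnt)
Step 7: cell (3,3)='.' (+1 fires, +3 burnt)
Step 8: cell (3,3)='.' (+0 fires, +1 burnt)
  fire out at step 8

1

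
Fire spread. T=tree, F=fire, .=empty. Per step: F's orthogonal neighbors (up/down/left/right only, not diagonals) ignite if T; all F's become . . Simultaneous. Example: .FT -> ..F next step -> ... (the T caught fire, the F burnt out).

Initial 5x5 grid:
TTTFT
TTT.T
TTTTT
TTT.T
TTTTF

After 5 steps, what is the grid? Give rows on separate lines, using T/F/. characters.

Step 1: 4 trees catch fire, 2 burn out
  TTF.F
  TTT.T
  TTTTT
  TTT.F
  TTTF.
Step 2: 5 trees catch fire, 4 burn out
  TF...
  TTF.F
  TTTTF
  TTT..
  TTF..
Step 3: 6 trees catch fire, 5 burn out
  F....
  TF...
  TTFF.
  TTF..
  TF...
Step 4: 4 trees catch fire, 6 burn out
  .....
  F....
  TF...
  TF...
  F....
Step 5: 2 trees catch fire, 4 burn out
  .....
  .....
  F....
  F....
  .....

.....
.....
F....
F....
.....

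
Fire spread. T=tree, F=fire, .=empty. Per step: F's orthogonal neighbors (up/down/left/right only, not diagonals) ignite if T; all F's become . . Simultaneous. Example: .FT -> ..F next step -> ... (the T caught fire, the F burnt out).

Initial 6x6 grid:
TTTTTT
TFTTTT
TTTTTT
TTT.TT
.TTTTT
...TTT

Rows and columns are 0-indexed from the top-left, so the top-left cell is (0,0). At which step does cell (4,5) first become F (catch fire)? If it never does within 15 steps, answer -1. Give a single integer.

Step 1: cell (4,5)='T' (+4 fires, +1 burnt)
Step 2: cell (4,5)='T' (+6 fires, +4 burnt)
Step 3: cell (4,5)='T' (+6 fires, +6 burnt)
Step 4: cell (4,5)='T' (+4 fires, +6 burnt)
Step 5: cell (4,5)='T' (+4 fires, +4 burnt)
Step 6: cell (4,5)='T' (+3 fires, +4 burnt)
Step 7: cell (4,5)='F' (+2 fires, +3 burnt)
  -> target ignites at step 7
Step 8: cell (4,5)='.' (+1 fires, +2 burnt)
Step 9: cell (4,5)='.' (+0 fires, +1 burnt)
  fire out at step 9

7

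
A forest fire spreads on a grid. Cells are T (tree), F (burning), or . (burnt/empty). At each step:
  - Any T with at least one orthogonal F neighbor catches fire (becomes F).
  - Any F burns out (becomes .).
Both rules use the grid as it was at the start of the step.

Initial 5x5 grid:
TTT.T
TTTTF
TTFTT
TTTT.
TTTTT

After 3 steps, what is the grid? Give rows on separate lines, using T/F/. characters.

Step 1: 7 trees catch fire, 2 burn out
  TTT.F
  TTFF.
  TF.FF
  TTFT.
  TTTTT
Step 2: 6 trees catch fire, 7 burn out
  TTF..
  TF...
  F....
  TF.F.
  TTFTT
Step 3: 5 trees catch fire, 6 burn out
  TF...
  F....
  .....
  F....
  TF.FT

TF...
F....
.....
F....
TF.FT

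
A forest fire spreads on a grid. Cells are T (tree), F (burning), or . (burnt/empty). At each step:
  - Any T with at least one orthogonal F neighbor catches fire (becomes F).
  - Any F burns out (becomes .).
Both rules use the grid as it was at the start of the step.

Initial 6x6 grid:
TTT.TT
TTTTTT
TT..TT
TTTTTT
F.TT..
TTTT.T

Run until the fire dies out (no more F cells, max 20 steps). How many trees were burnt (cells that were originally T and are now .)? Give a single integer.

Answer: 27

Derivation:
Step 1: +2 fires, +1 burnt (F count now 2)
Step 2: +3 fires, +2 burnt (F count now 3)
Step 3: +4 fires, +3 burnt (F count now 4)
Step 4: +5 fires, +4 burnt (F count now 5)
Step 5: +4 fires, +5 burnt (F count now 4)
Step 6: +4 fires, +4 burnt (F count now 4)
Step 7: +2 fires, +4 burnt (F count now 2)
Step 8: +2 fires, +2 burnt (F count now 2)
Step 9: +1 fires, +2 burnt (F count now 1)
Step 10: +0 fires, +1 burnt (F count now 0)
Fire out after step 10
Initially T: 28, now '.': 35
Total burnt (originally-T cells now '.'): 27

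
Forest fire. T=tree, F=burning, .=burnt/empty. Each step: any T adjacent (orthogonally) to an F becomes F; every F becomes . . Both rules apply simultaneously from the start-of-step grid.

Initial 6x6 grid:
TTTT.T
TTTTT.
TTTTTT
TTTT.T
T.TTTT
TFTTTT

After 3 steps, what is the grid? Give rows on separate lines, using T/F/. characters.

Step 1: 2 trees catch fire, 1 burn out
  TTTT.T
  TTTTT.
  TTTTTT
  TTTT.T
  T.TTTT
  F.FTTT
Step 2: 3 trees catch fire, 2 burn out
  TTTT.T
  TTTTT.
  TTTTTT
  TTTT.T
  F.FTTT
  ...FTT
Step 3: 4 trees catch fire, 3 burn out
  TTTT.T
  TTTTT.
  TTTTTT
  FTFT.T
  ...FTT
  ....FT

TTTT.T
TTTTT.
TTTTTT
FTFT.T
...FTT
....FT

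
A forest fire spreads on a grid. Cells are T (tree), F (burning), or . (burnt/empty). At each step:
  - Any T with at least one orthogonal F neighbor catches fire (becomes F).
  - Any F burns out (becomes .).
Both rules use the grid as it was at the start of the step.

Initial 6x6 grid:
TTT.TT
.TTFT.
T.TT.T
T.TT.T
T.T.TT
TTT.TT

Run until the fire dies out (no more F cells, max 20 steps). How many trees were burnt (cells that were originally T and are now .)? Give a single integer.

Step 1: +3 fires, +1 burnt (F count now 3)
Step 2: +5 fires, +3 burnt (F count now 5)
Step 3: +3 fires, +5 burnt (F count now 3)
Step 4: +2 fires, +3 burnt (F count now 2)
Step 5: +1 fires, +2 burnt (F count now 1)
Step 6: +1 fires, +1 burnt (F count now 1)
Step 7: +1 fires, +1 burnt (F count now 1)
Step 8: +1 fires, +1 burnt (F count now 1)
Step 9: +1 fires, +1 burnt (F count now 1)
Step 10: +1 fires, +1 burnt (F count now 1)
Step 11: +0 fires, +1 burnt (F count now 0)
Fire out after step 11
Initially T: 25, now '.': 30
Total burnt (originally-T cells now '.'): 19

Answer: 19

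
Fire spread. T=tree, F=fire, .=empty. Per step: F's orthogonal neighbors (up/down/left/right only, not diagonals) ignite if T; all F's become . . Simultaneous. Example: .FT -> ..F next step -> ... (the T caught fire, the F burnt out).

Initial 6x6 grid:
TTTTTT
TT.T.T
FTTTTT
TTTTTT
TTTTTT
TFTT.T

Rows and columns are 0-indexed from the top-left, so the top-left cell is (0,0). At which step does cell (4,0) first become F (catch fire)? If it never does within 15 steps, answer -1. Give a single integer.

Step 1: cell (4,0)='T' (+6 fires, +2 burnt)
Step 2: cell (4,0)='F' (+7 fires, +6 burnt)
  -> target ignites at step 2
Step 3: cell (4,0)='.' (+4 fires, +7 burnt)
Step 4: cell (4,0)='.' (+5 fires, +4 burnt)
Step 5: cell (4,0)='.' (+4 fires, +5 burnt)
Step 6: cell (4,0)='.' (+4 fires, +4 burnt)
Step 7: cell (4,0)='.' (+1 fires, +4 burnt)
Step 8: cell (4,0)='.' (+0 fires, +1 burnt)
  fire out at step 8

2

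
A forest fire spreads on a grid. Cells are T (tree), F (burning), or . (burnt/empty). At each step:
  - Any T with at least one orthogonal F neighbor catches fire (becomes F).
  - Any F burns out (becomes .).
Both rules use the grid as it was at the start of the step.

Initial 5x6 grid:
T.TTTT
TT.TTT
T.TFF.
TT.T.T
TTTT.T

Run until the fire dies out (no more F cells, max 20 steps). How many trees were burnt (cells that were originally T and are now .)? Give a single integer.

Step 1: +4 fires, +2 burnt (F count now 4)
Step 2: +4 fires, +4 burnt (F count now 4)
Step 3: +3 fires, +4 burnt (F count now 3)
Step 4: +1 fires, +3 burnt (F count now 1)
Step 5: +2 fires, +1 burnt (F count now 2)
Step 6: +1 fires, +2 burnt (F count now 1)
Step 7: +1 fires, +1 burnt (F count now 1)
Step 8: +1 fires, +1 burnt (F count now 1)
Step 9: +2 fires, +1 burnt (F count now 2)
Step 10: +0 fires, +2 burnt (F count now 0)
Fire out after step 10
Initially T: 21, now '.': 28
Total burnt (originally-T cells now '.'): 19

Answer: 19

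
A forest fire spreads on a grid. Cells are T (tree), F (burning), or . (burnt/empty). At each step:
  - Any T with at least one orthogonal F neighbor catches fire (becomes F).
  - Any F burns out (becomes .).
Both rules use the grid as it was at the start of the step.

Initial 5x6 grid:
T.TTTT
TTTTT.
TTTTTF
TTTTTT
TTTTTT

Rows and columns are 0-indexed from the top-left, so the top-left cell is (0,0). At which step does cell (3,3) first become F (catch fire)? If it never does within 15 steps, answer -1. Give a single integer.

Step 1: cell (3,3)='T' (+2 fires, +1 burnt)
Step 2: cell (3,3)='T' (+4 fires, +2 burnt)
Step 3: cell (3,3)='F' (+5 fires, +4 burnt)
  -> target ignites at step 3
Step 4: cell (3,3)='.' (+6 fires, +5 burnt)
Step 5: cell (3,3)='.' (+5 fires, +6 burnt)
Step 6: cell (3,3)='.' (+3 fires, +5 burnt)
Step 7: cell (3,3)='.' (+2 fires, +3 burnt)
Step 8: cell (3,3)='.' (+0 fires, +2 burnt)
  fire out at step 8

3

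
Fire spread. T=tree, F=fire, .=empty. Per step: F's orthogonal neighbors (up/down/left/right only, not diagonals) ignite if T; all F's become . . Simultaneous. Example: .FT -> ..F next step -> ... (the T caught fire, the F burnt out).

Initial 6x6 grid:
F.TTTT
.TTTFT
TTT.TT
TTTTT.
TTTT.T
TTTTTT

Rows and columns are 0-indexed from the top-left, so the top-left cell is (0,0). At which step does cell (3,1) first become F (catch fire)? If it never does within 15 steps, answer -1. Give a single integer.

Step 1: cell (3,1)='T' (+4 fires, +2 burnt)
Step 2: cell (3,1)='T' (+5 fires, +4 burnt)
Step 3: cell (3,1)='T' (+4 fires, +5 burnt)
Step 4: cell (3,1)='T' (+3 fires, +4 burnt)
Step 5: cell (3,1)='F' (+4 fires, +3 burnt)
  -> target ignites at step 5
Step 6: cell (3,1)='.' (+4 fires, +4 burnt)
Step 7: cell (3,1)='.' (+3 fires, +4 burnt)
Step 8: cell (3,1)='.' (+2 fires, +3 burnt)
Step 9: cell (3,1)='.' (+0 fires, +2 burnt)
  fire out at step 9

5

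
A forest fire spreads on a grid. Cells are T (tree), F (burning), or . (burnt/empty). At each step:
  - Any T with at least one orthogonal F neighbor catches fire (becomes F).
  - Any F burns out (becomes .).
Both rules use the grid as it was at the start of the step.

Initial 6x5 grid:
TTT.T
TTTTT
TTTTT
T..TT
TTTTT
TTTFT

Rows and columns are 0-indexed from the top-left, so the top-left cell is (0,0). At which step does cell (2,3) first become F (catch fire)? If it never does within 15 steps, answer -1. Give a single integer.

Step 1: cell (2,3)='T' (+3 fires, +1 burnt)
Step 2: cell (2,3)='T' (+4 fires, +3 burnt)
Step 3: cell (2,3)='F' (+4 fires, +4 burnt)
  -> target ignites at step 3
Step 4: cell (2,3)='.' (+4 fires, +4 burnt)
Step 5: cell (2,3)='.' (+4 fires, +4 burnt)
Step 6: cell (2,3)='.' (+4 fires, +4 burnt)
Step 7: cell (2,3)='.' (+2 fires, +4 burnt)
Step 8: cell (2,3)='.' (+1 fires, +2 burnt)
Step 9: cell (2,3)='.' (+0 fires, +1 burnt)
  fire out at step 9

3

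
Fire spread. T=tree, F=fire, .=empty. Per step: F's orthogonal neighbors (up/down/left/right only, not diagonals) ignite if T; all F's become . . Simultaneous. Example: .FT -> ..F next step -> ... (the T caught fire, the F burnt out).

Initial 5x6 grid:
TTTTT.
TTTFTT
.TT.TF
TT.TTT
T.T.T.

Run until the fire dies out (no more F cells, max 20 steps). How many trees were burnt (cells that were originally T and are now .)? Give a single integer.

Step 1: +6 fires, +2 burnt (F count now 6)
Step 2: +5 fires, +6 burnt (F count now 5)
Step 3: +5 fires, +5 burnt (F count now 5)
Step 4: +2 fires, +5 burnt (F count now 2)
Step 5: +1 fires, +2 burnt (F count now 1)
Step 6: +1 fires, +1 burnt (F count now 1)
Step 7: +0 fires, +1 burnt (F count now 0)
Fire out after step 7
Initially T: 21, now '.': 29
Total burnt (originally-T cells now '.'): 20

Answer: 20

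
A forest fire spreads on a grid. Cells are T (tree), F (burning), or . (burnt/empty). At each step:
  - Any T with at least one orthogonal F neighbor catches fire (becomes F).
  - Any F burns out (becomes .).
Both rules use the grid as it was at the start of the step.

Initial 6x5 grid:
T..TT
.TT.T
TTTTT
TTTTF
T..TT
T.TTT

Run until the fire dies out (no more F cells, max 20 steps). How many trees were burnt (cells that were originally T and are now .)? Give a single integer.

Answer: 21

Derivation:
Step 1: +3 fires, +1 burnt (F count now 3)
Step 2: +5 fires, +3 burnt (F count now 5)
Step 3: +4 fires, +5 burnt (F count now 4)
Step 4: +5 fires, +4 burnt (F count now 5)
Step 5: +3 fires, +5 burnt (F count now 3)
Step 6: +1 fires, +3 burnt (F count now 1)
Step 7: +0 fires, +1 burnt (F count now 0)
Fire out after step 7
Initially T: 22, now '.': 29
Total burnt (originally-T cells now '.'): 21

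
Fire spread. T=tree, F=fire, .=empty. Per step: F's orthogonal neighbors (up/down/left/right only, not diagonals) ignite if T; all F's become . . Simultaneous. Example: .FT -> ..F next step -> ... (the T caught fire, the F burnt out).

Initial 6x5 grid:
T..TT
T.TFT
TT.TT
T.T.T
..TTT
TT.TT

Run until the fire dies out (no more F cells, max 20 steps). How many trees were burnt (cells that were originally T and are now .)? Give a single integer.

Answer: 13

Derivation:
Step 1: +4 fires, +1 burnt (F count now 4)
Step 2: +2 fires, +4 burnt (F count now 2)
Step 3: +1 fires, +2 burnt (F count now 1)
Step 4: +1 fires, +1 burnt (F count now 1)
Step 5: +2 fires, +1 burnt (F count now 2)
Step 6: +2 fires, +2 burnt (F count now 2)
Step 7: +1 fires, +2 burnt (F count now 1)
Step 8: +0 fires, +1 burnt (F count now 0)
Fire out after step 8
Initially T: 20, now '.': 23
Total burnt (originally-T cells now '.'): 13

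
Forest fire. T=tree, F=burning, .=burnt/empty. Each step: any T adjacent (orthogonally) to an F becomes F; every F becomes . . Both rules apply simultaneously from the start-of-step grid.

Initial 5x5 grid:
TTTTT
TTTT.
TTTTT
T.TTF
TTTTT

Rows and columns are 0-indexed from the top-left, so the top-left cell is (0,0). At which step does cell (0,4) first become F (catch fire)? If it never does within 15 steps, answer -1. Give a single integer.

Step 1: cell (0,4)='T' (+3 fires, +1 burnt)
Step 2: cell (0,4)='T' (+3 fires, +3 burnt)
Step 3: cell (0,4)='T' (+3 fires, +3 burnt)
Step 4: cell (0,4)='T' (+4 fires, +3 burnt)
Step 5: cell (0,4)='F' (+5 fires, +4 burnt)
  -> target ignites at step 5
Step 6: cell (0,4)='.' (+3 fires, +5 burnt)
Step 7: cell (0,4)='.' (+1 fires, +3 burnt)
Step 8: cell (0,4)='.' (+0 fires, +1 burnt)
  fire out at step 8

5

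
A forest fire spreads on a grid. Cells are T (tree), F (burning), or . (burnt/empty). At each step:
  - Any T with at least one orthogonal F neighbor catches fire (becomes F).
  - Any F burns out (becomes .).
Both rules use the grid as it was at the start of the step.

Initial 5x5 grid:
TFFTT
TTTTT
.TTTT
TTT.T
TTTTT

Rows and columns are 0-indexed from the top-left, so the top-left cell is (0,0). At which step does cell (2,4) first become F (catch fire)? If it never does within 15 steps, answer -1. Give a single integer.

Step 1: cell (2,4)='T' (+4 fires, +2 burnt)
Step 2: cell (2,4)='T' (+5 fires, +4 burnt)
Step 3: cell (2,4)='T' (+4 fires, +5 burnt)
Step 4: cell (2,4)='F' (+4 fires, +4 burnt)
  -> target ignites at step 4
Step 5: cell (2,4)='.' (+3 fires, +4 burnt)
Step 6: cell (2,4)='.' (+1 fires, +3 burnt)
Step 7: cell (2,4)='.' (+0 fires, +1 burnt)
  fire out at step 7

4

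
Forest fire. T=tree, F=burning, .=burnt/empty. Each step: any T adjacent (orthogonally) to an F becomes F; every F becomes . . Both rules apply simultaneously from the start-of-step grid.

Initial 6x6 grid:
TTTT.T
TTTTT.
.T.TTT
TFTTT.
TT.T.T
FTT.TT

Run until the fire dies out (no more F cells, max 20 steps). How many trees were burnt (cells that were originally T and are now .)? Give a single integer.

Answer: 22

Derivation:
Step 1: +6 fires, +2 burnt (F count now 6)
Step 2: +3 fires, +6 burnt (F count now 3)
Step 3: +6 fires, +3 burnt (F count now 6)
Step 4: +4 fires, +6 burnt (F count now 4)
Step 5: +3 fires, +4 burnt (F count now 3)
Step 6: +0 fires, +3 burnt (F count now 0)
Fire out after step 6
Initially T: 26, now '.': 32
Total burnt (originally-T cells now '.'): 22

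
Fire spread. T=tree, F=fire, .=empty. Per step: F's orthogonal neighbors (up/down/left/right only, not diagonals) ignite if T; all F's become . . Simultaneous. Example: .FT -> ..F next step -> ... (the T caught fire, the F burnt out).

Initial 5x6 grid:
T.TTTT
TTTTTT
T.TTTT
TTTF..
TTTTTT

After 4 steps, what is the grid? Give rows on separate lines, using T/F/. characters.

Step 1: 3 trees catch fire, 1 burn out
  T.TTTT
  TTTTTT
  T.TFTT
  TTF...
  TTTFTT
Step 2: 6 trees catch fire, 3 burn out
  T.TTTT
  TTTFTT
  T.F.FT
  TF....
  TTF.FT
Step 3: 7 trees catch fire, 6 burn out
  T.TFTT
  TTF.FT
  T....F
  F.....
  TF...F
Step 4: 6 trees catch fire, 7 burn out
  T.F.FT
  TF...F
  F.....
  ......
  F.....

T.F.FT
TF...F
F.....
......
F.....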